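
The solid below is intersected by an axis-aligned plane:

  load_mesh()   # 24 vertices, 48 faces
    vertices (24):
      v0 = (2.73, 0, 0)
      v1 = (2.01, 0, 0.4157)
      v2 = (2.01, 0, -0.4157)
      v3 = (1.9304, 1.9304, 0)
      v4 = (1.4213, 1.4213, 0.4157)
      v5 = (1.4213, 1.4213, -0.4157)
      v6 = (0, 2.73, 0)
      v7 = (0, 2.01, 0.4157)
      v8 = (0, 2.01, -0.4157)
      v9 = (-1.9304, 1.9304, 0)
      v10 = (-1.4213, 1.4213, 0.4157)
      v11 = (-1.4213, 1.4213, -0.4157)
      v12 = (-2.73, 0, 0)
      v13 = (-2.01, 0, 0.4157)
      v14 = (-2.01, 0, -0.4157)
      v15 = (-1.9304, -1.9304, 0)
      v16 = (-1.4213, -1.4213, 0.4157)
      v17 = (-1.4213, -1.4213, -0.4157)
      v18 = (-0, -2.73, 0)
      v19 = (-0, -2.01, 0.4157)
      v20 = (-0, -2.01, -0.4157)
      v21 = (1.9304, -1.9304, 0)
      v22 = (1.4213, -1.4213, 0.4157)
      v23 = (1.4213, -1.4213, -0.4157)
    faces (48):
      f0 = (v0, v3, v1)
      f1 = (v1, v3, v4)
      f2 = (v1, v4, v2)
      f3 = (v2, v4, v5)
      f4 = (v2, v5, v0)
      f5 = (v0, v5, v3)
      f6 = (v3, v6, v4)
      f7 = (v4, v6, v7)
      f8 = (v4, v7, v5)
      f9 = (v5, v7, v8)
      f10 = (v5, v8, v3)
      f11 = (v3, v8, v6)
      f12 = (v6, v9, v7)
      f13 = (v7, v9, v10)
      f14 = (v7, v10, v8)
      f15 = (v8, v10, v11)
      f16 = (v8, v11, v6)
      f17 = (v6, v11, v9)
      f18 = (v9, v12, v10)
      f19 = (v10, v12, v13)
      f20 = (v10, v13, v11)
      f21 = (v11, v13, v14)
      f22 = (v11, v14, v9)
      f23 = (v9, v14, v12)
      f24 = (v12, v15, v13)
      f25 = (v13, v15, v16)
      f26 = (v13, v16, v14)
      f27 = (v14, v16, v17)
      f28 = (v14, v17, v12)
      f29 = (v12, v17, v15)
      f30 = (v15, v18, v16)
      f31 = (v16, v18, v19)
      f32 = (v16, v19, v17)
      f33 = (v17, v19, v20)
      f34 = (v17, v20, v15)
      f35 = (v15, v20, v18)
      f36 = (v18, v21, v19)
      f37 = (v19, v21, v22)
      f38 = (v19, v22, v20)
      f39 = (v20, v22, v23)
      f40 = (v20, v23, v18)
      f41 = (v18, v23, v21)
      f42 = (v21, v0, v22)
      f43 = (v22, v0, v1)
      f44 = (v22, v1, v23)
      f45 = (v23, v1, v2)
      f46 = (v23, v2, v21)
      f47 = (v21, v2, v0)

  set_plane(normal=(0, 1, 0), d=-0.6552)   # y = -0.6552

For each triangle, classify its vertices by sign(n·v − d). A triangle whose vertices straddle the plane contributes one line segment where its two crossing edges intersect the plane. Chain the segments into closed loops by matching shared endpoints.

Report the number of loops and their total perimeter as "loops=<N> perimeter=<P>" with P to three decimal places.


Straddling triangles (12 of 48):
  (v12,v15,v13) [+-+] → (-2.45861, -0.6552, 0)–(-1.98298, -0.6552, 0.274607)  len=0.5492
  (v13,v15,v16) [+--] → (-1.98298, -0.6552, 0.274607)–(-1.73862, -0.6552, 0.4157)  len=0.2822
  (v13,v16,v14) [+-+] → (-1.73862, -0.6552, 0.4157)–(-1.73862, -0.6552, -0.0324359)  len=0.4481
  (v14,v16,v17) [+--] → (-1.73862, -0.6552, -0.0324359)–(-1.73862, -0.6552, -0.4157)  len=0.3833
  (v14,v17,v12) [+-+] → (-1.73862, -0.6552, -0.4157)–(-2.12671, -0.6552, -0.191632)  len=0.4481
  (v12,v17,v15) [+--] → (-2.12671, -0.6552, -0.191632)–(-2.45861, -0.6552, 0)  len=0.3832
  (v21,v0,v22) [-+-] → (2.45861, -0.6552, 0)–(2.12671, -0.6552, 0.191632)  len=0.3832
  (v22,v0,v1) [-++] → (2.12671, -0.6552, 0.191632)–(1.73862, -0.6552, 0.4157)  len=0.4481
  (v22,v1,v23) [-+-] → (1.73862, -0.6552, 0.4157)–(1.73862, -0.6552, 0.0324359)  len=0.3833
  (v23,v1,v2) [-++] → (1.73862, -0.6552, 0.0324359)–(1.73862, -0.6552, -0.4157)  len=0.4481
  (v23,v2,v21) [-+-] → (1.73862, -0.6552, -0.4157)–(1.98298, -0.6552, -0.274607)  len=0.2822
  (v21,v2,v0) [-++] → (1.98298, -0.6552, -0.274607)–(2.45861, -0.6552, 0)  len=0.5492

Chained into 2 loop(s):
  loop 1: 6 segments, perimeter = 2.4942
  loop 2: 6 segments, perimeter = 2.4942
Total perimeter = 4.988

loops=2 perimeter=4.988


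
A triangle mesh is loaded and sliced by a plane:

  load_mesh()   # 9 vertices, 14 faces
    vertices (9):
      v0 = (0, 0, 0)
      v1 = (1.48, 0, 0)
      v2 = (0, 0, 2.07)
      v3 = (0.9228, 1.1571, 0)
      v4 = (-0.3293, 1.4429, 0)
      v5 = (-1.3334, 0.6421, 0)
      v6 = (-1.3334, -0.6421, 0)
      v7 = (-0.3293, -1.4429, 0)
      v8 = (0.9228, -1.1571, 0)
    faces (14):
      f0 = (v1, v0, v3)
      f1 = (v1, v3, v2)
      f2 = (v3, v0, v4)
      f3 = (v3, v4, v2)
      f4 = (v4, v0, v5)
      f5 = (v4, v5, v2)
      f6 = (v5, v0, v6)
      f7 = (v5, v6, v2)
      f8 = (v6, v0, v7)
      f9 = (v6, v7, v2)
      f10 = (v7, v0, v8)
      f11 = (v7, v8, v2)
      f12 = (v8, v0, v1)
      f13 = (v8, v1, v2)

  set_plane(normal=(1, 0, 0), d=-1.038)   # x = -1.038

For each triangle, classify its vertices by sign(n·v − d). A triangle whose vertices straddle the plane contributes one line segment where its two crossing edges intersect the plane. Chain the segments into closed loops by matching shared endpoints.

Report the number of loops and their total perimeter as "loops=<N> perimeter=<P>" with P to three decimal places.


loops=1 perimeter=3.943

Straddling triangles (6 of 14):
  (v4,v0,v5) [++-] → (-1.038, 0.49985, 0)–(-1.038, 0.87769, 0)  len=0.3778
  (v4,v5,v2) [+-+] → (-1.038, 0.87769, 0)–(-1.038, 0.49985, 0.458586)  len=0.5942
  (v5,v0,v6) [-+-] → (-1.038, 0.49985, 0)–(-1.038, -0.49985, 0)  len=0.9997
  (v5,v6,v2) [--+] → (-1.038, -0.49985, 0.458586)–(-1.038, 0.49985, 0.458586)  len=0.9997
  (v6,v0,v7) [-++] → (-1.038, -0.49985, 0)–(-1.038, -0.87769, 0)  len=0.3778
  (v6,v7,v2) [-++] → (-1.038, -0.87769, 0)–(-1.038, -0.49985, 0.458586)  len=0.5942

Chained into 1 loop(s):
  loop 1: 6 segments, perimeter = 3.9435
Total perimeter = 3.943


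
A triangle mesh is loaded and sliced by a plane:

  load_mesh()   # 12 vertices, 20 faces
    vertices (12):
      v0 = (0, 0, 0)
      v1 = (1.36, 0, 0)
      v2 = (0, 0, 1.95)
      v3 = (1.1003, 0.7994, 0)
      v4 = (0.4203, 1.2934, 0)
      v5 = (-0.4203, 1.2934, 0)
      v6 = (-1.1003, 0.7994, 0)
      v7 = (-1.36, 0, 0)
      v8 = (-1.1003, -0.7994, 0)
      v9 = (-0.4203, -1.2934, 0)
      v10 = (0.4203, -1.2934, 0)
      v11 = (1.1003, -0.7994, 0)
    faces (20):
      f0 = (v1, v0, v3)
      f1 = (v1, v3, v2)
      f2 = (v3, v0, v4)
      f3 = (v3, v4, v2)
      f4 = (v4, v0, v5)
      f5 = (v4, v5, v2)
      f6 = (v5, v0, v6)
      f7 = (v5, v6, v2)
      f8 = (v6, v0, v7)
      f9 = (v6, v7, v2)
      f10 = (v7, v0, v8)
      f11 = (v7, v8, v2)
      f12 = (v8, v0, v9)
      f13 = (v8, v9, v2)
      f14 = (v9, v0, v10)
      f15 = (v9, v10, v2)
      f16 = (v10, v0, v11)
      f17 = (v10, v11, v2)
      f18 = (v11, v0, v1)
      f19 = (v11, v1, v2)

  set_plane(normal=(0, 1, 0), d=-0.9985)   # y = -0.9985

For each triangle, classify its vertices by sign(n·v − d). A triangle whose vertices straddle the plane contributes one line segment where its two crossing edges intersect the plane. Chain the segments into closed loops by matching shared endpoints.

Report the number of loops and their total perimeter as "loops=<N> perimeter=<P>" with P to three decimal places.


loops=1 perimeter=3.642

Straddling triangles (6 of 20):
  (v8,v0,v9) [++-] → (-0.32447, -0.9985, 0)–(-0.826235, -0.9985, 0)  len=0.5018
  (v8,v9,v2) [+-+] → (-0.826235, -0.9985, 0)–(-0.32447, -0.9985, 0.444607)  len=0.6704
  (v9,v0,v10) [-+-] → (-0.32447, -0.9985, 0)–(0.32447, -0.9985, 0)  len=0.6489
  (v9,v10,v2) [--+] → (0.32447, -0.9985, 0.444607)–(-0.32447, -0.9985, 0.444607)  len=0.6489
  (v10,v0,v11) [-++] → (0.32447, -0.9985, 0)–(0.826235, -0.9985, 0)  len=0.5018
  (v10,v11,v2) [-++] → (0.826235, -0.9985, 0)–(0.32447, -0.9985, 0.444607)  len=0.6704

Chained into 1 loop(s):
  loop 1: 6 segments, perimeter = 3.6422
Total perimeter = 3.642


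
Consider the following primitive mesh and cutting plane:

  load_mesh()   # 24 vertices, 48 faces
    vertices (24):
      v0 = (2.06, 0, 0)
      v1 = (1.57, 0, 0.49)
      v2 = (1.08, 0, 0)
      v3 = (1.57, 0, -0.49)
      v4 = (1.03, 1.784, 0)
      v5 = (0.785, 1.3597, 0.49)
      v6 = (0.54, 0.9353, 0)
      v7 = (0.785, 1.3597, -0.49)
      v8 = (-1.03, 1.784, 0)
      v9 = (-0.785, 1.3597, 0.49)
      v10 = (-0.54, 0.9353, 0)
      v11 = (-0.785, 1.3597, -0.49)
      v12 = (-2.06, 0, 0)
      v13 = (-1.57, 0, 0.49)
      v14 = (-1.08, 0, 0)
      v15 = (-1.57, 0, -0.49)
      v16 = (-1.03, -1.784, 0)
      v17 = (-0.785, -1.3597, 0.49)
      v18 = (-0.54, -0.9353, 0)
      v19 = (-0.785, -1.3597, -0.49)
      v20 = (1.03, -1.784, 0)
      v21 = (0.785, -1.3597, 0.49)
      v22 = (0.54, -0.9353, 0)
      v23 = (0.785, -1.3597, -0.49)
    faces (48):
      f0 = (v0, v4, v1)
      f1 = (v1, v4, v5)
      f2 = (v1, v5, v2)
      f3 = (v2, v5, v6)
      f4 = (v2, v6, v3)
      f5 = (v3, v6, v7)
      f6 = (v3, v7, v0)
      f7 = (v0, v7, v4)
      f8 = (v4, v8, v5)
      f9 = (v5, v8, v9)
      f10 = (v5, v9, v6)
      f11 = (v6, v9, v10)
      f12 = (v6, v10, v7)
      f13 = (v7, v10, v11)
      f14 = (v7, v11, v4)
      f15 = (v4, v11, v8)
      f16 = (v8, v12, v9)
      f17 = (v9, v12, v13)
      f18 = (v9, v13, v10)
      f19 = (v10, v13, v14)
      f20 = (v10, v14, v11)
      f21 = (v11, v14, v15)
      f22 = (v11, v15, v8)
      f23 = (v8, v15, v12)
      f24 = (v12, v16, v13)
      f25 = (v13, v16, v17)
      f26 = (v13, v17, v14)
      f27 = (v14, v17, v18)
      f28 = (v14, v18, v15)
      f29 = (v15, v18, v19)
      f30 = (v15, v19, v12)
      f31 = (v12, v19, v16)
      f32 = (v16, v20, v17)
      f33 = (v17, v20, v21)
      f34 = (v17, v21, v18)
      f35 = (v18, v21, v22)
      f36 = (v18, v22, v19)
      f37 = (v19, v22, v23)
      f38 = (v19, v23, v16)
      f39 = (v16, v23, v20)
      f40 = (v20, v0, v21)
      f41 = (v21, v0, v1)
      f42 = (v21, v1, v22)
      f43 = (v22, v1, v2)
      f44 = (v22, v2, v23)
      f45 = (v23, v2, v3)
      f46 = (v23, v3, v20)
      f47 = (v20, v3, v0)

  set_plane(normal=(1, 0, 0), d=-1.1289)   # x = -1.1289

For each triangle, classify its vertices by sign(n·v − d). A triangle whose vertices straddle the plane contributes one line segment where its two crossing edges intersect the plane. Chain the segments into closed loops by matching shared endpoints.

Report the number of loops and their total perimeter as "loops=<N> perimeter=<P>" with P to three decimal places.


loops=1 perimeter=7.449

Straddling triangles (14 of 48):
  (v8,v12,v9) [+-+] → (-1.1289, 1.6127, 0)–(-1.1289, 0.992954, 0.357835)  len=0.7156
  (v9,v12,v13) [+--] → (-1.1289, 0.992954, 0.357835)–(-1.1289, 0.76403, 0.49)  len=0.2643
  (v9,v13,v10) [+-+] → (-1.1289, 0.76403, 0.49)–(-1.1289, 0.400544, 0.280156)  len=0.4197
  (v10,v13,v14) [+-+] → (-1.1289, 0.400544, 0.280156)–(-1.1289, 0, 0.0489)  len=0.4625
  (v11,v14,v15) [++-] → (-1.1289, 0, -0.0489)–(-1.1289, 0.76403, -0.49)  len=0.8822
  (v11,v15,v8) [+-+] → (-1.1289, 0.76403, -0.49)–(-1.1289, 1.45726, -0.0897426)  len=0.8005
  (v8,v15,v12) [+--] → (-1.1289, 1.45726, -0.0897426)–(-1.1289, 1.6127, 0)  len=0.1795
  (v12,v16,v13) [-+-] → (-1.1289, -1.6127, 0)–(-1.1289, -1.45726, 0.0897426)  len=0.1795
  (v13,v16,v17) [-++] → (-1.1289, -1.45726, 0.0897426)–(-1.1289, -0.76403, 0.49)  len=0.8005
  (v13,v17,v14) [-++] → (-1.1289, -0.76403, 0.49)–(-1.1289, 0, 0.0489)  len=0.8822
  (v14,v18,v15) [++-] → (-1.1289, -0.400544, -0.280156)–(-1.1289, 0, -0.0489)  len=0.4625
  (v15,v18,v19) [-++] → (-1.1289, -0.400544, -0.280156)–(-1.1289, -0.76403, -0.49)  len=0.4197
  (v15,v19,v12) [-+-] → (-1.1289, -0.76403, -0.49)–(-1.1289, -0.992954, -0.357835)  len=0.2643
  (v12,v19,v16) [-++] → (-1.1289, -0.992954, -0.357835)–(-1.1289, -1.6127, 0)  len=0.7156

Chained into 1 loop(s):
  loop 1: 14 segments, perimeter = 7.4488
Total perimeter = 7.449


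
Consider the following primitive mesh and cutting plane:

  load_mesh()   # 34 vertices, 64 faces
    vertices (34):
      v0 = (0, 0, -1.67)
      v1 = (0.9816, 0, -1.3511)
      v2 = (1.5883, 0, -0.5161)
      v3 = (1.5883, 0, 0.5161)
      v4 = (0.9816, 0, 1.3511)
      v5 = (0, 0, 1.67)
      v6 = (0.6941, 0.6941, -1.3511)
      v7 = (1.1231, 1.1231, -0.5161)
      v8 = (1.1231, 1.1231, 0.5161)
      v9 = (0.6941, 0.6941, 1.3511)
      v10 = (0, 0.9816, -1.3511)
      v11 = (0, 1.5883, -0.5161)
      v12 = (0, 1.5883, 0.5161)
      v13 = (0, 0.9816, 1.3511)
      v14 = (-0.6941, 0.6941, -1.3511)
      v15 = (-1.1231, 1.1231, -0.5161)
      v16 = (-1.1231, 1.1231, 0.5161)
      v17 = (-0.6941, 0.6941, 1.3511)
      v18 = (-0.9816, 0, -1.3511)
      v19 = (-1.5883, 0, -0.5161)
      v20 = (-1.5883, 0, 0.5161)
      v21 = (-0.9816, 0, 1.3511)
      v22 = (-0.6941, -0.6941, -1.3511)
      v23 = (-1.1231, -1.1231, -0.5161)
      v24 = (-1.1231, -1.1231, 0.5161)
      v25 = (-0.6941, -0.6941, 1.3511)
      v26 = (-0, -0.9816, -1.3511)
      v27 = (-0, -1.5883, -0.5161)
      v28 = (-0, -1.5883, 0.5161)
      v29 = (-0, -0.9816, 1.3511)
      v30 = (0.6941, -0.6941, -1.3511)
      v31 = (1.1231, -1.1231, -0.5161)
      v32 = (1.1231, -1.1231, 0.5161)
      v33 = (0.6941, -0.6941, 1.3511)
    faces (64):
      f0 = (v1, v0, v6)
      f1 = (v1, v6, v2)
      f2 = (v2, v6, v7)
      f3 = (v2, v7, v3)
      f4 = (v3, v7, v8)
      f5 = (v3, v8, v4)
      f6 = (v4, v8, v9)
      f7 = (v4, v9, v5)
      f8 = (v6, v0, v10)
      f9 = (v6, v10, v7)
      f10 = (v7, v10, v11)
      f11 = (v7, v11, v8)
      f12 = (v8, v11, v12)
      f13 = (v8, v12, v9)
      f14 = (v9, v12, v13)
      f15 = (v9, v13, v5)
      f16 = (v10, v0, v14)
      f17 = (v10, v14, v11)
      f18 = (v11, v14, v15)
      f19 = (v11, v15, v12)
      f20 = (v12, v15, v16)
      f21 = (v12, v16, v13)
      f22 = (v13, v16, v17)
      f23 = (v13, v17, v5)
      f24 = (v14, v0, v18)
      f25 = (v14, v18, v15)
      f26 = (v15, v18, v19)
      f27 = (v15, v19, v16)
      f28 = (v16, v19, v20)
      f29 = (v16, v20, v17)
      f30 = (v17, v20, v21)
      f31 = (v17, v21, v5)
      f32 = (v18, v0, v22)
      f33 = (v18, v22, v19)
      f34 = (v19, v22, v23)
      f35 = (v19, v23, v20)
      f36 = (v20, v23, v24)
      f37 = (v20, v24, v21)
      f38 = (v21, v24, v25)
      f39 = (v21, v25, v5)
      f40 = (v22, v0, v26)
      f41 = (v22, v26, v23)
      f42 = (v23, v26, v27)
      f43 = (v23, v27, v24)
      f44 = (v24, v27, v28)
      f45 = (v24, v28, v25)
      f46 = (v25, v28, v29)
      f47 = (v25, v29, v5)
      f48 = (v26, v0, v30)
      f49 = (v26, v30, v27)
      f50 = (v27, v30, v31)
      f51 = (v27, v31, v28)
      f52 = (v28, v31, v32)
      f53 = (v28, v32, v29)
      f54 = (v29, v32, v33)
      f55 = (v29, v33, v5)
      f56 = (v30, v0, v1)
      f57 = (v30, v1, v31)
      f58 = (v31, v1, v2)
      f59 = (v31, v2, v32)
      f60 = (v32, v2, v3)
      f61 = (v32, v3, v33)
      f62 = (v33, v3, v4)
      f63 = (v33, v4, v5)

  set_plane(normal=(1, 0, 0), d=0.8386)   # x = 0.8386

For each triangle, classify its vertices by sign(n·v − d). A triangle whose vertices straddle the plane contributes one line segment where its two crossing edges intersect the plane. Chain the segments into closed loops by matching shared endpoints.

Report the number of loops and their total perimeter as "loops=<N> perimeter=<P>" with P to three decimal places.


Straddling triangles (20 of 64):
  (v1,v0,v6) [+--] → (0.8386, 0, -1.39756)–(0.8386, 0.345239, -1.3511)  len=0.3484
  (v1,v6,v2) [+-+] → (0.8386, 0.345239, -1.3511)–(0.8386, 0.581936, -1.21617)  len=0.2725
  (v2,v6,v7) [+-+] → (0.8386, 0.581936, -1.21617)–(0.8386, 0.8386, -1.06985)  len=0.2954
  (v4,v8,v9) [++-] → (0.8386, 0.8386, 1.06985)–(0.8386, 0.345239, 1.3511)  len=0.5679
  (v4,v9,v5) [+--] → (0.8386, 0.345239, 1.3511)–(0.8386, 0, 1.39756)  len=0.3484
  (v6,v10,v7) [--+] → (0.8386, 1.08726, -0.727619)–(0.8386, 0.8386, -1.06985)  len=0.4230
  (v7,v10,v11) [+--] → (0.8386, 1.08726, -0.727619)–(0.8386, 1.24094, -0.5161)  len=0.2615
  (v7,v11,v8) [+-+] → (0.8386, 1.24094, -0.5161)–(0.8386, 1.24094, 0.254626)  len=0.7707
  (v8,v11,v12) [+--] → (0.8386, 1.24094, 0.254626)–(0.8386, 1.24094, 0.5161)  len=0.2615
  (v8,v12,v9) [+--] → (0.8386, 1.24094, 0.5161)–(0.8386, 0.8386, 1.06985)  len=0.6845
  (v27,v30,v31) [--+] → (0.8386, -0.8386, -1.06985)–(0.8386, -1.24094, -0.5161)  len=0.6845
  (v27,v31,v28) [-+-] → (0.8386, -1.24094, -0.5161)–(0.8386, -1.24094, -0.254626)  len=0.2615
  (v28,v31,v32) [-++] → (0.8386, -1.24094, -0.254626)–(0.8386, -1.24094, 0.5161)  len=0.7707
  (v28,v32,v29) [-+-] → (0.8386, -1.24094, 0.5161)–(0.8386, -1.08726, 0.727619)  len=0.2615
  (v29,v32,v33) [-+-] → (0.8386, -1.08726, 0.727619)–(0.8386, -0.8386, 1.06985)  len=0.4230
  (v30,v0,v1) [--+] → (0.8386, 0, -1.39756)–(0.8386, -0.345239, -1.3511)  len=0.3484
  (v30,v1,v31) [-++] → (0.8386, -0.345239, -1.3511)–(0.8386, -0.8386, -1.06985)  len=0.5679
  (v32,v3,v33) [++-] → (0.8386, -0.581936, 1.21617)–(0.8386, -0.8386, 1.06985)  len=0.2954
  (v33,v3,v4) [-++] → (0.8386, -0.581936, 1.21617)–(0.8386, -0.345239, 1.3511)  len=0.2725
  (v33,v4,v5) [-+-] → (0.8386, -0.345239, 1.3511)–(0.8386, 0, 1.39756)  len=0.3484

Chained into 1 loop(s):
  loop 1: 20 segments, perimeter = 8.4673
Total perimeter = 8.467

loops=1 perimeter=8.467


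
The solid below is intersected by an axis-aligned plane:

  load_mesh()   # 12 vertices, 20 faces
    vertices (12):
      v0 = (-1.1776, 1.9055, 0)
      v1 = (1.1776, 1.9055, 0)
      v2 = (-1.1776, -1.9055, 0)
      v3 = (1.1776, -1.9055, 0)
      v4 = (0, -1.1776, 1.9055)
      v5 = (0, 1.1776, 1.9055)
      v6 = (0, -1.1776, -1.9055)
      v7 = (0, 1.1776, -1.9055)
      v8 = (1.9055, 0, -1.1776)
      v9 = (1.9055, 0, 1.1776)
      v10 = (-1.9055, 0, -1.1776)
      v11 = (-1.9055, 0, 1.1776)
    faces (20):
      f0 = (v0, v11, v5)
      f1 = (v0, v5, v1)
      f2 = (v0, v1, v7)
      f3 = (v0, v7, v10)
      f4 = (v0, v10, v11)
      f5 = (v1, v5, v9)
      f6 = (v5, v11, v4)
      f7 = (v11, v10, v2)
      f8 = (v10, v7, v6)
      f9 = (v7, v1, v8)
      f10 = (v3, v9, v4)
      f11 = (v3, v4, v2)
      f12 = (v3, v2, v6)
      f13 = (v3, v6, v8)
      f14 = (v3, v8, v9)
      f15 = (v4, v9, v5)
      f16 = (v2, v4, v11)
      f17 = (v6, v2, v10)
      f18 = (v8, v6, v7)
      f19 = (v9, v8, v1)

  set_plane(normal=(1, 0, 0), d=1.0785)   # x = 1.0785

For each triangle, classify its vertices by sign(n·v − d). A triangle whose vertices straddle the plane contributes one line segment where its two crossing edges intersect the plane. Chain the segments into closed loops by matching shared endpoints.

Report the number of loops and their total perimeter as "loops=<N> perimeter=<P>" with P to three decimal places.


Straddling triangles (10 of 20):
  (v0,v5,v1) [--+] → (1.0785, 1.84424, 0.160356)–(1.0785, 1.9055, 0)  len=0.1717
  (v0,v1,v7) [-+-] → (1.0785, 1.9055, 0)–(1.0785, 1.84424, -0.160356)  len=0.1717
  (v1,v5,v9) [+-+] → (1.0785, 1.84424, 0.160356)–(1.0785, 0.511086, 1.49351)  len=1.8854
  (v7,v1,v8) [-++] → (1.0785, 1.84424, -0.160356)–(1.0785, 0.511086, -1.49351)  len=1.8854
  (v3,v9,v4) [++-] → (1.0785, -0.511086, 1.49351)–(1.0785, -1.84424, 0.160356)  len=1.8854
  (v3,v4,v2) [+--] → (1.0785, -1.84424, 0.160356)–(1.0785, -1.9055, 0)  len=0.1717
  (v3,v2,v6) [+--] → (1.0785, -1.9055, 0)–(1.0785, -1.84424, -0.160356)  len=0.1717
  (v3,v6,v8) [+-+] → (1.0785, -1.84424, -0.160356)–(1.0785, -0.511086, -1.49351)  len=1.8854
  (v4,v9,v5) [-+-] → (1.0785, -0.511086, 1.49351)–(1.0785, 0.511086, 1.49351)  len=1.0222
  (v8,v6,v7) [+--] → (1.0785, -0.511086, -1.49351)–(1.0785, 0.511086, -1.49351)  len=1.0222

Chained into 1 loop(s):
  loop 1: 10 segments, perimeter = 10.2725
Total perimeter = 10.272

loops=1 perimeter=10.272


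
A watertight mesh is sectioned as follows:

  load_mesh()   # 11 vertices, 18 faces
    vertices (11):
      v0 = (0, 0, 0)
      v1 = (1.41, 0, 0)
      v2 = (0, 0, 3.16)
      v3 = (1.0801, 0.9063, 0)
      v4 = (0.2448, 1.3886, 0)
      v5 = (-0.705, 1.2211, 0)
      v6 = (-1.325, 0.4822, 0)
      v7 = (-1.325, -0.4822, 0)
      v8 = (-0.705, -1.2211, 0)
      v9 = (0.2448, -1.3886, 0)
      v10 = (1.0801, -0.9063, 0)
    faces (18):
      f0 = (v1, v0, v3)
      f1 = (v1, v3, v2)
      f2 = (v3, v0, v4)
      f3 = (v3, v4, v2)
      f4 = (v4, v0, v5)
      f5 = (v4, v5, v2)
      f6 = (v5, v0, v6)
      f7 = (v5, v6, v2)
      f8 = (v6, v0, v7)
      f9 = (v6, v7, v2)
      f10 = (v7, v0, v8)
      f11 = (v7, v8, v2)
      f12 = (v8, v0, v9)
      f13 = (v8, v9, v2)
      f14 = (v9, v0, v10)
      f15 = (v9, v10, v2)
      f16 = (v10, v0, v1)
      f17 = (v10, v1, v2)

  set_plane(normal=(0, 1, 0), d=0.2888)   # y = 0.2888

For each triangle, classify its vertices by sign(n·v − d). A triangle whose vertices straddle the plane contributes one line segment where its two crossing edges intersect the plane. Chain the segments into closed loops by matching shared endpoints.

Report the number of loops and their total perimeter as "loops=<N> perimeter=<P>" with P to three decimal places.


loops=1 perimeter=8.359

Straddling triangles (10 of 18):
  (v1,v0,v3) [--+] → (0.344183, 0.2888, 0)–(1.30487, 0.2888, 0)  len=0.9607
  (v1,v3,v2) [-+-] → (1.30487, 0.2888, 0)–(0.344183, 0.2888, 2.15304)  len=2.3576
  (v3,v0,v4) [+-+] → (0.344183, 0.2888, 0)–(0.0509133, 0.2888, 0)  len=0.2933
  (v3,v4,v2) [++-] → (0.0509133, 0.2888, 2.50279)–(0.344183, 0.2888, 2.15304)  len=0.4564
  (v4,v0,v5) [+-+] → (0.0509133, 0.2888, 0)–(-0.166738, 0.2888, 0)  len=0.2177
  (v4,v5,v2) [++-] → (-0.166738, 0.2888, 2.41263)–(0.0509133, 0.2888, 2.50279)  len=0.2356
  (v5,v0,v6) [+-+] → (-0.166738, 0.2888, 0)–(-0.793571, 0.2888, 0)  len=0.6268
  (v5,v6,v2) [++-] → (-0.793571, 0.2888, 1.26741)–(-0.166738, 0.2888, 2.41263)  len=1.3056
  (v6,v0,v7) [+--] → (-0.793571, 0.2888, 0)–(-1.325, 0.2888, 0)  len=0.5314
  (v6,v7,v2) [+--] → (-1.325, 0.2888, 0)–(-0.793571, 0.2888, 1.26741)  len=1.3743

Chained into 1 loop(s):
  loop 1: 10 segments, perimeter = 8.3594
Total perimeter = 8.359


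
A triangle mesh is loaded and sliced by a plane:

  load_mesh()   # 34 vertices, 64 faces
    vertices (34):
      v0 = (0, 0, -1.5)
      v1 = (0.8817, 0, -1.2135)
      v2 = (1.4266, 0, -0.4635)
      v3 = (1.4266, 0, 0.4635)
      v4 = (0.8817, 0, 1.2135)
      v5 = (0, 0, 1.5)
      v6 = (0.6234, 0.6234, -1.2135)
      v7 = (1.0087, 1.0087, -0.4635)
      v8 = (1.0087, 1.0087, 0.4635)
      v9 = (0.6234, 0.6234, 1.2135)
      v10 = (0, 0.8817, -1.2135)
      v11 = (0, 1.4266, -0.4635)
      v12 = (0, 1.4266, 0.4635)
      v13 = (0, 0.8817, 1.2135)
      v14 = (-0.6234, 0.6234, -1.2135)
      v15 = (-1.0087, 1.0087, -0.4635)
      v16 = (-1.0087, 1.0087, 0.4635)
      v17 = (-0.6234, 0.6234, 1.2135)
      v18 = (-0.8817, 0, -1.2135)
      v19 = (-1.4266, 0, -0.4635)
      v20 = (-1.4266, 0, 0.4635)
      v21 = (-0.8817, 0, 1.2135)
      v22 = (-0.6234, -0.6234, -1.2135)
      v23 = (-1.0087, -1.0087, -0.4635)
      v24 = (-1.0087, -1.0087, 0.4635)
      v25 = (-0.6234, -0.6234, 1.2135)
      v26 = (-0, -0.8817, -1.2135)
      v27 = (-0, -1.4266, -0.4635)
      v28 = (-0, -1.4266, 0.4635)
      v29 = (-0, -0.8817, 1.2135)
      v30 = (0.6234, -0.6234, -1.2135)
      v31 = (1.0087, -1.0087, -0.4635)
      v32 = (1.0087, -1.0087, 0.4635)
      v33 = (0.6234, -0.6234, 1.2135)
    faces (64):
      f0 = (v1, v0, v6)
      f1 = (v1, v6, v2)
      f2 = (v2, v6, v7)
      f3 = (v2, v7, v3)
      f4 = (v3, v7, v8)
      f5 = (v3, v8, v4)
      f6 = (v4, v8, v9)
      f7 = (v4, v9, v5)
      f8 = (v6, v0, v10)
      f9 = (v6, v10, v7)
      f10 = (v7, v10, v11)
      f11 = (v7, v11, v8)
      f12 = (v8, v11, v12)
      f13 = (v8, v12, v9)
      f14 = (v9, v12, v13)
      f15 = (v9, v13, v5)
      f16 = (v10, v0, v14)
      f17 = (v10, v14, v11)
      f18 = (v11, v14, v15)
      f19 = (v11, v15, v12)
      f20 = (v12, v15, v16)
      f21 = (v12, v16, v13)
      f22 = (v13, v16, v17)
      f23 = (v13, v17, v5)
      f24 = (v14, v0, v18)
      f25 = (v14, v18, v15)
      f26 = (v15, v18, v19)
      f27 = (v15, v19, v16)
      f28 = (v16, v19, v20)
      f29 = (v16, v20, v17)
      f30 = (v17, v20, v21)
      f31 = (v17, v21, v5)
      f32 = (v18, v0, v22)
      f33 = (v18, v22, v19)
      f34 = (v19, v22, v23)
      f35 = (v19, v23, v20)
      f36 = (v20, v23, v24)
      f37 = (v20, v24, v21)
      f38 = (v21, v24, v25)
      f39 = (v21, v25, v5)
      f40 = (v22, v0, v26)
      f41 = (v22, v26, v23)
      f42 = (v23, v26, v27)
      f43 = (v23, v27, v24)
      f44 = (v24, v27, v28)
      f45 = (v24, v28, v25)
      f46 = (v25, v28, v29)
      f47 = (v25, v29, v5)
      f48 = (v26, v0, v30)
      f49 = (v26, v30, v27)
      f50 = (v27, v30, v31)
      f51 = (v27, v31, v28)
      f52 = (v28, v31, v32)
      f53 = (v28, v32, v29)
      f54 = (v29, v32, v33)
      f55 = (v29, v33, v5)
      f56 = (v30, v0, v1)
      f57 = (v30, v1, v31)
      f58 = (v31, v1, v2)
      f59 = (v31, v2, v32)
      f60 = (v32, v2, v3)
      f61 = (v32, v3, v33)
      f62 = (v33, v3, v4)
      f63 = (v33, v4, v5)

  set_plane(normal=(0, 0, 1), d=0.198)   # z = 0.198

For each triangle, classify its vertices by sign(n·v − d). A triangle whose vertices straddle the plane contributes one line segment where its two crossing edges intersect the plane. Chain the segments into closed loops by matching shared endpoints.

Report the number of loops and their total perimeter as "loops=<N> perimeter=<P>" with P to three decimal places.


Straddling triangles (16 of 64):
  (v2,v7,v3) [--+] → (1.30691, 0.2889, 0.198)–(1.4266, 0, 0.198)  len=0.3127
  (v3,v7,v8) [+-+] → (1.30691, 0.2889, 0.198)–(1.0087, 1.0087, 0.198)  len=0.7791
  (v7,v11,v8) [--+] → (0.7198, 1.12839, 0.198)–(1.0087, 1.0087, 0.198)  len=0.3127
  (v8,v11,v12) [+-+] → (0.7198, 1.12839, 0.198)–(0, 1.4266, 0.198)  len=0.7791
  (v11,v15,v12) [--+] → (-0.2889, 1.30691, 0.198)–(0, 1.4266, 0.198)  len=0.3127
  (v12,v15,v16) [+-+] → (-0.2889, 1.30691, 0.198)–(-1.0087, 1.0087, 0.198)  len=0.7791
  (v15,v19,v16) [--+] → (-1.12839, 0.7198, 0.198)–(-1.0087, 1.0087, 0.198)  len=0.3127
  (v16,v19,v20) [+-+] → (-1.12839, 0.7198, 0.198)–(-1.4266, 0, 0.198)  len=0.7791
  (v19,v23,v20) [--+] → (-1.30691, -0.2889, 0.198)–(-1.4266, 0, 0.198)  len=0.3127
  (v20,v23,v24) [+-+] → (-1.30691, -0.2889, 0.198)–(-1.0087, -1.0087, 0.198)  len=0.7791
  (v23,v27,v24) [--+] → (-0.7198, -1.12839, 0.198)–(-1.0087, -1.0087, 0.198)  len=0.3127
  (v24,v27,v28) [+-+] → (-0.7198, -1.12839, 0.198)–(0, -1.4266, 0.198)  len=0.7791
  (v27,v31,v28) [--+] → (0.2889, -1.30691, 0.198)–(0, -1.4266, 0.198)  len=0.3127
  (v28,v31,v32) [+-+] → (0.2889, -1.30691, 0.198)–(1.0087, -1.0087, 0.198)  len=0.7791
  (v31,v2,v32) [--+] → (1.12839, -0.7198, 0.198)–(1.0087, -1.0087, 0.198)  len=0.3127
  (v32,v2,v3) [+-+] → (1.12839, -0.7198, 0.198)–(1.4266, 0, 0.198)  len=0.7791

Chained into 1 loop(s):
  loop 1: 16 segments, perimeter = 8.7347
Total perimeter = 8.735

loops=1 perimeter=8.735


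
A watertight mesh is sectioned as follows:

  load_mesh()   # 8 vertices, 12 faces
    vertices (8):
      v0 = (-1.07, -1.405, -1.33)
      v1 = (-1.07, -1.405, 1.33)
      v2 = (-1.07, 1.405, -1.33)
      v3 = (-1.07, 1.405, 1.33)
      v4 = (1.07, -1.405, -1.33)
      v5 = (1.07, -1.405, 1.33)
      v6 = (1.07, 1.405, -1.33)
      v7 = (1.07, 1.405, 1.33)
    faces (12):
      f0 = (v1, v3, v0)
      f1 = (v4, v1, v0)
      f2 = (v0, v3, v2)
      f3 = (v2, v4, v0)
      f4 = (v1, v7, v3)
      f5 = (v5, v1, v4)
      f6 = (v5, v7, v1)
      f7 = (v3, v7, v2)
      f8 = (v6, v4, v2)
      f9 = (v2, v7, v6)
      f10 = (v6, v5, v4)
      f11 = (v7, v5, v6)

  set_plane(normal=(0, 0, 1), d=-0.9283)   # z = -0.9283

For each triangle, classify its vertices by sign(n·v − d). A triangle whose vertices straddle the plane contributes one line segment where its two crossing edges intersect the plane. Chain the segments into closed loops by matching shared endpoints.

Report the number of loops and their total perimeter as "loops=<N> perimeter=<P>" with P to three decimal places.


loops=1 perimeter=9.900

Straddling triangles (8 of 12):
  (v1,v3,v0) [++-] → (-1.07, -0.980648, -0.9283)–(-1.07, -1.405, -0.9283)  len=0.4244
  (v4,v1,v0) [-+-] → (0.746828, -1.405, -0.9283)–(-1.07, -1.405, -0.9283)  len=1.8168
  (v0,v3,v2) [-+-] → (-1.07, -0.980648, -0.9283)–(-1.07, 1.405, -0.9283)  len=2.3856
  (v5,v1,v4) [++-] → (0.746828, -1.405, -0.9283)–(1.07, -1.405, -0.9283)  len=0.3232
  (v3,v7,v2) [++-] → (-0.746828, 1.405, -0.9283)–(-1.07, 1.405, -0.9283)  len=0.3232
  (v2,v7,v6) [-+-] → (-0.746828, 1.405, -0.9283)–(1.07, 1.405, -0.9283)  len=1.8168
  (v6,v5,v4) [-+-] → (1.07, 0.980648, -0.9283)–(1.07, -1.405, -0.9283)  len=2.3856
  (v7,v5,v6) [++-] → (1.07, 0.980648, -0.9283)–(1.07, 1.405, -0.9283)  len=0.4244

Chained into 1 loop(s):
  loop 1: 8 segments, perimeter = 9.9000
Total perimeter = 9.900


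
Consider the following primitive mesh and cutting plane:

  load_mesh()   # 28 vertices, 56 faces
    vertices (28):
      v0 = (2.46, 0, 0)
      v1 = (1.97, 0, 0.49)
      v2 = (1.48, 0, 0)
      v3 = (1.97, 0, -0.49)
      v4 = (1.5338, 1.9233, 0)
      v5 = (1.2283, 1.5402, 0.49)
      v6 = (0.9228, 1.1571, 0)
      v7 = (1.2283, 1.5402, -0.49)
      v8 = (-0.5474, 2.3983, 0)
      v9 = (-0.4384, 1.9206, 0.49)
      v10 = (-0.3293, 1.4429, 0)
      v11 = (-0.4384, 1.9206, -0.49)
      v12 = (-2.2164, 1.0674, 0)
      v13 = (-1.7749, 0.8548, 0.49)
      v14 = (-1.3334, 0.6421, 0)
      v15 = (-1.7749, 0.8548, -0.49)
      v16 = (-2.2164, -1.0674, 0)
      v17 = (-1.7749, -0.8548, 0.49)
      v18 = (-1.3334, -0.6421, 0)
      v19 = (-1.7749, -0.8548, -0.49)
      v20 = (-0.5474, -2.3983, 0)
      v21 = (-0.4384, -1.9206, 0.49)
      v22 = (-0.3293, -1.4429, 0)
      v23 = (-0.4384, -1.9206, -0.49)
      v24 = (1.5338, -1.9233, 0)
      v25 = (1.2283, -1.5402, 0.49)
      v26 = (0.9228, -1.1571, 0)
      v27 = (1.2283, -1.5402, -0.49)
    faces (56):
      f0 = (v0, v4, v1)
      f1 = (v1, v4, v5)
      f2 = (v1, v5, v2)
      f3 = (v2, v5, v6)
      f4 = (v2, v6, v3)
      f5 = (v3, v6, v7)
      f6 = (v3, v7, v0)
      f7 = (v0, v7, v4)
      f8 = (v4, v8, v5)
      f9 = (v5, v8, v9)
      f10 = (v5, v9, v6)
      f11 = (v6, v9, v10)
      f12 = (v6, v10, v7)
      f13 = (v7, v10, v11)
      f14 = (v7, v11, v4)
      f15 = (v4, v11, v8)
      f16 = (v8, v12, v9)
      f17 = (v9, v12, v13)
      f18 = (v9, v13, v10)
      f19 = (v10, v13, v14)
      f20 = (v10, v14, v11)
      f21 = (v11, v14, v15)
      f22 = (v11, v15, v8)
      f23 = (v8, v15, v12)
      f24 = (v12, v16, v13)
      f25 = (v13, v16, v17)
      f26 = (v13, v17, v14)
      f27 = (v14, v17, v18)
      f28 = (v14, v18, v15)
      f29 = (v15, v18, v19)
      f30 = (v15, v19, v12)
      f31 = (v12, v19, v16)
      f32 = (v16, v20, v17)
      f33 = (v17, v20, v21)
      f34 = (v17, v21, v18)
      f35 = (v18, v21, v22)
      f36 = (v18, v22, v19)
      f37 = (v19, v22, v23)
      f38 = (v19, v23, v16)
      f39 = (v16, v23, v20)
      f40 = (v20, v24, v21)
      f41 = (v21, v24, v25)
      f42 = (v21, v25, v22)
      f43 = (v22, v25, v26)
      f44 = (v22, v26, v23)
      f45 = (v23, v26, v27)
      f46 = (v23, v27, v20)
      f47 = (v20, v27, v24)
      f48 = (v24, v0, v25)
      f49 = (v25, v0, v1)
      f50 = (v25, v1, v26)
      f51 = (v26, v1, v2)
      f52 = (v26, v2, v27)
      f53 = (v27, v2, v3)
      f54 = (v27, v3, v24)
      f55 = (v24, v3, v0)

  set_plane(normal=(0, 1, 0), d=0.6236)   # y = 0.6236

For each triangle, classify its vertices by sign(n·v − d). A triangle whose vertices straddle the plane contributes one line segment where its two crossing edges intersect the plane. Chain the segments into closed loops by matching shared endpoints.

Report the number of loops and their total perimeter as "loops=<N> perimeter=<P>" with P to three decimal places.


loops=2 perimeter=5.410

Straddling triangles (16 of 56):
  (v0,v4,v1) [-+-] → (2.15969, 0.6236, 0)–(1.82857, 0.6236, 0.331125)  len=0.4683
  (v1,v4,v5) [-++] → (1.82857, 0.6236, 0.331125)–(1.6697, 0.6236, 0.49)  len=0.2247
  (v1,v5,v2) [-+-] → (1.6697, 0.6236, 0.49)–(1.37809, 0.6236, 0.198392)  len=0.4124
  (v2,v5,v6) [-++] → (1.37809, 0.6236, 0.198392)–(1.17971, 0.6236, 0)  len=0.2806
  (v2,v6,v3) [-+-] → (1.17971, 0.6236, 0)–(1.40563, 0.6236, -0.225923)  len=0.3195
  (v3,v6,v7) [-++] → (1.40563, 0.6236, -0.225923)–(1.6697, 0.6236, -0.49)  len=0.3735
  (v3,v7,v0) [-+-] → (1.6697, 0.6236, -0.49)–(1.96131, 0.6236, -0.198392)  len=0.4124
  (v0,v7,v4) [-++] → (1.96131, 0.6236, -0.198392)–(2.15969, 0.6236, 0)  len=0.2806
  (v12,v16,v13) [+-+] → (-2.2164, 0.6236, 0)–(-1.828, 0.6236, 0.431063)  len=0.5802
  (v13,v16,v17) [+--] → (-1.828, 0.6236, 0.431063)–(-1.7749, 0.6236, 0.49)  len=0.0793
  (v13,v17,v14) [+-+] → (-1.7749, 0.6236, 0.49)–(-1.33886, 0.6236, 0.00605585)  len=0.6514
  (v14,v17,v18) [+--] → (-1.33886, 0.6236, 0.00605585)–(-1.3334, 0.6236, 0)  len=0.0082
  (v14,v18,v15) [+-+] → (-1.3334, 0.6236, 0)–(-1.70671, 0.6236, -0.414318)  len=0.5577
  (v15,v18,v19) [+--] → (-1.70671, 0.6236, -0.414318)–(-1.7749, 0.6236, -0.49)  len=0.1019
  (v15,v19,v12) [+-+] → (-1.7749, 0.6236, -0.49)–(-2.11447, 0.6236, -0.113132)  len=0.5073
  (v12,v19,v16) [+--] → (-2.11447, 0.6236, -0.113132)–(-2.2164, 0.6236, 0)  len=0.1523

Chained into 2 loop(s):
  loop 1: 8 segments, perimeter = 2.7718
  loop 2: 8 segments, perimeter = 2.6382
Total perimeter = 5.410


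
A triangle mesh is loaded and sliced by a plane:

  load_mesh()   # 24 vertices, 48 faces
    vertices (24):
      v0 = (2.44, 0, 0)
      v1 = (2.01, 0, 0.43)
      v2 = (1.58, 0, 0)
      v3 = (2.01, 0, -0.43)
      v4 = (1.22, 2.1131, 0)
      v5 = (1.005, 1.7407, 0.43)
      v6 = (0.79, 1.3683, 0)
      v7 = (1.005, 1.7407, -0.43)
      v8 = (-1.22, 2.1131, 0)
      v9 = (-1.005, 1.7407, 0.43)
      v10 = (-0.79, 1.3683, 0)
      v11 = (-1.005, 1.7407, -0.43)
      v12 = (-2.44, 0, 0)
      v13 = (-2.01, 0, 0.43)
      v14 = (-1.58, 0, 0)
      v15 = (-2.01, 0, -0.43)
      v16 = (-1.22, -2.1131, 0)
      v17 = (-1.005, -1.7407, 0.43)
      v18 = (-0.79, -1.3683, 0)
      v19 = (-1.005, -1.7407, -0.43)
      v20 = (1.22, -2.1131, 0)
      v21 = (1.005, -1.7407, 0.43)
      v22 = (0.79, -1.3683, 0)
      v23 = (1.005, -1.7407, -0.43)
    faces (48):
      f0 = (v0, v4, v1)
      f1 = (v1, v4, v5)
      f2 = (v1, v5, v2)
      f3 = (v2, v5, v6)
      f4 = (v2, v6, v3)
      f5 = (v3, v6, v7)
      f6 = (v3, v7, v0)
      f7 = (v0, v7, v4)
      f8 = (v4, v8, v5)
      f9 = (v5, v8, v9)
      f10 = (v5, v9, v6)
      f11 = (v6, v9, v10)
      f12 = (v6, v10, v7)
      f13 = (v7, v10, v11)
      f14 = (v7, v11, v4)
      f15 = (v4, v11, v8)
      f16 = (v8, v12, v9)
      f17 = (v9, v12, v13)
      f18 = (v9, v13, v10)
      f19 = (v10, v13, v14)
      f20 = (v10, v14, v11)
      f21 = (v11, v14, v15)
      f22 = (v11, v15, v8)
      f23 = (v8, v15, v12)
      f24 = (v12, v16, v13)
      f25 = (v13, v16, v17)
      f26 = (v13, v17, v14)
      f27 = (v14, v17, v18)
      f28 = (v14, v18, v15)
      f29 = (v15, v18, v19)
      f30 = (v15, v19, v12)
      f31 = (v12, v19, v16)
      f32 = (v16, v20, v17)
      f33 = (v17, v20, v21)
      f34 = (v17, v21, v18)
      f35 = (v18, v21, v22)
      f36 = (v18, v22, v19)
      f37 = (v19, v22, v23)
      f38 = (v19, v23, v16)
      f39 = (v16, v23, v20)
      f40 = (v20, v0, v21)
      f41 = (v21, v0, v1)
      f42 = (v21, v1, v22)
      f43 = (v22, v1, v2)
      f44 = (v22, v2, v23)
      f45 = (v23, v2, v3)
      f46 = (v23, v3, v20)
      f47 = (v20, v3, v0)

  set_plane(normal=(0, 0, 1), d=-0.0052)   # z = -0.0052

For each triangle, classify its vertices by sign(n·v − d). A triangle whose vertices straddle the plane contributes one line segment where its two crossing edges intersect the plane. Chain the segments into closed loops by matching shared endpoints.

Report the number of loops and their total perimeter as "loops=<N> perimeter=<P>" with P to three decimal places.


Straddling triangles (24 of 48):
  (v2,v6,v3) [++-] → (0.804753, 1.35175, -0.0052)–(1.5852, 0, -0.0052)  len=1.5609
  (v3,v6,v7) [-+-] → (0.804753, 1.35175, -0.0052)–(0.7926, 1.3728, -0.0052)  len=0.0243
  (v3,v7,v0) [--+] → (2.42265, 0.0210503, -0.0052)–(2.4348, 0, -0.0052)  len=0.0243
  (v0,v7,v4) [+-+] → (2.42265, 0.0210503, -0.0052)–(1.2174, 2.1086, -0.0052)  len=2.4105
  (v6,v10,v7) [++-] → (-0.768293, 1.3728, -0.0052)–(0.7926, 1.3728, -0.0052)  len=1.5609
  (v7,v10,v11) [-+-] → (-0.768293, 1.3728, -0.0052)–(-0.7926, 1.3728, -0.0052)  len=0.0243
  (v7,v11,v4) [--+] → (1.19309, 2.1086, -0.0052)–(1.2174, 2.1086, -0.0052)  len=0.0243
  (v4,v11,v8) [+-+] → (1.19309, 2.1086, -0.0052)–(-1.2174, 2.1086, -0.0052)  len=2.4105
  (v10,v14,v11) [++-] → (-1.57305, 0.0210503, -0.0052)–(-0.7926, 1.3728, -0.0052)  len=1.5609
  (v11,v14,v15) [-+-] → (-1.57305, 0.0210503, -0.0052)–(-1.5852, 0, -0.0052)  len=0.0243
  (v11,v15,v8) [--+] → (-1.22955, 2.08755, -0.0052)–(-1.2174, 2.1086, -0.0052)  len=0.0243
  (v8,v15,v12) [+-+] → (-1.22955, 2.08755, -0.0052)–(-2.4348, 0, -0.0052)  len=2.4105
  (v14,v18,v15) [++-] → (-0.804753, -1.35175, -0.0052)–(-1.5852, 0, -0.0052)  len=1.5609
  (v15,v18,v19) [-+-] → (-0.804753, -1.35175, -0.0052)–(-0.7926, -1.3728, -0.0052)  len=0.0243
  (v15,v19,v12) [--+] → (-2.42265, -0.0210503, -0.0052)–(-2.4348, 0, -0.0052)  len=0.0243
  (v12,v19,v16) [+-+] → (-2.42265, -0.0210503, -0.0052)–(-1.2174, -2.1086, -0.0052)  len=2.4105
  (v18,v22,v19) [++-] → (0.768293, -1.3728, -0.0052)–(-0.7926, -1.3728, -0.0052)  len=1.5609
  (v19,v22,v23) [-+-] → (0.768293, -1.3728, -0.0052)–(0.7926, -1.3728, -0.0052)  len=0.0243
  (v19,v23,v16) [--+] → (-1.19309, -2.1086, -0.0052)–(-1.2174, -2.1086, -0.0052)  len=0.0243
  (v16,v23,v20) [+-+] → (-1.19309, -2.1086, -0.0052)–(1.2174, -2.1086, -0.0052)  len=2.4105
  (v22,v2,v23) [++-] → (1.57305, -0.0210503, -0.0052)–(0.7926, -1.3728, -0.0052)  len=1.5609
  (v23,v2,v3) [-+-] → (1.57305, -0.0210503, -0.0052)–(1.5852, 0, -0.0052)  len=0.0243
  (v23,v3,v20) [--+] → (1.22955, -2.08755, -0.0052)–(1.2174, -2.1086, -0.0052)  len=0.0243
  (v20,v3,v0) [+-+] → (1.22955, -2.08755, -0.0052)–(2.4348, 0, -0.0052)  len=2.4105

Chained into 2 loop(s):
  loop 1: 12 segments, perimeter = 9.5111
  loop 2: 12 segments, perimeter = 14.6088
Total perimeter = 24.120

loops=2 perimeter=24.120


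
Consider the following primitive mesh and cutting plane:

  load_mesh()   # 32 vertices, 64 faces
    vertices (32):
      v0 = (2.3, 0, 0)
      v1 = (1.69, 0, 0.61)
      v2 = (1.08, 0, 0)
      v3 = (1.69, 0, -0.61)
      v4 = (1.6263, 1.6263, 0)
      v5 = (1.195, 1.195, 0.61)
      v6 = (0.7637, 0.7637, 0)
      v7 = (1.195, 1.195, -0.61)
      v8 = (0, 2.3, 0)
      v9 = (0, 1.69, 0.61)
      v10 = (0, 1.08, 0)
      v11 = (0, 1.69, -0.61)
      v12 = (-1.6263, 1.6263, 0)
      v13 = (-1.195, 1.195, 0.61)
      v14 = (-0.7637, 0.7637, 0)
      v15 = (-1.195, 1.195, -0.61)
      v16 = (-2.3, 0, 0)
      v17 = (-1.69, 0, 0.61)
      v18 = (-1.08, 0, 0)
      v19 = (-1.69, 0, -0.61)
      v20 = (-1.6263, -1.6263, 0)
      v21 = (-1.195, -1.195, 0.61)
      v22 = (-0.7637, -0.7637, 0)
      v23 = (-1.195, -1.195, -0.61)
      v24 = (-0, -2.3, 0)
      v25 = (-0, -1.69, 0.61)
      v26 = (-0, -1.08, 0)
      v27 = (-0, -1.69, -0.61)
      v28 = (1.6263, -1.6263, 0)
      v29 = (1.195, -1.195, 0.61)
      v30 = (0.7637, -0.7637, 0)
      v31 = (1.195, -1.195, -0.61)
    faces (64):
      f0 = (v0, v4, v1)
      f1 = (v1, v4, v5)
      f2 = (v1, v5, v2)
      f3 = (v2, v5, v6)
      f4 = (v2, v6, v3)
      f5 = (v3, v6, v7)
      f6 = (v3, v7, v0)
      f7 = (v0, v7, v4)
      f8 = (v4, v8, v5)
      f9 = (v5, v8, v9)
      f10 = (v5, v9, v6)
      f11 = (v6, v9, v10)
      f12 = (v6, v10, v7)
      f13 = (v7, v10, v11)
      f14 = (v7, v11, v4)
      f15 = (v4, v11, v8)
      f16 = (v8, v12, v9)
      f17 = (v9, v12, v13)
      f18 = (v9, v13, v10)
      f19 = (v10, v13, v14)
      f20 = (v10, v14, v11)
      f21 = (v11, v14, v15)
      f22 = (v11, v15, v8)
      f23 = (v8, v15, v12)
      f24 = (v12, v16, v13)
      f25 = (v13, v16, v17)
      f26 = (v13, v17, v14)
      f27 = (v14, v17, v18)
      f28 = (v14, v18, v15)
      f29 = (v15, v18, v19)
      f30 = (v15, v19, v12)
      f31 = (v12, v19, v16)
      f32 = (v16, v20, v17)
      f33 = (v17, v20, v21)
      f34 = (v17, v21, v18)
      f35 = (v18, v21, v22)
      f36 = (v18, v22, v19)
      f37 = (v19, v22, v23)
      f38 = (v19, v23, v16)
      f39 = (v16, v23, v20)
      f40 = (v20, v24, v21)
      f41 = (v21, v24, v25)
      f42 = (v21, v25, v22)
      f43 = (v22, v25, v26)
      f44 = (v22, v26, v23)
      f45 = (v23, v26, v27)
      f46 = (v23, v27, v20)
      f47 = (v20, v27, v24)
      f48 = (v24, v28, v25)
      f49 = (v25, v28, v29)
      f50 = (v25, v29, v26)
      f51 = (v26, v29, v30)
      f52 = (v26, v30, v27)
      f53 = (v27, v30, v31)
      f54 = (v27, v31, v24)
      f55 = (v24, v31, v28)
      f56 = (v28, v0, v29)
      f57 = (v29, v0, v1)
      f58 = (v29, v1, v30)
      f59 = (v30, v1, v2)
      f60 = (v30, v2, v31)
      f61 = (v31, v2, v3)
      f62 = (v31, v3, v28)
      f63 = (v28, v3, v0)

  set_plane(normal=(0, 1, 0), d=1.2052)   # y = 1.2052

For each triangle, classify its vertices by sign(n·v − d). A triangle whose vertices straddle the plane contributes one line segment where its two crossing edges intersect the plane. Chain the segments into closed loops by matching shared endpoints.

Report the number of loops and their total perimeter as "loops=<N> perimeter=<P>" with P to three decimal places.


Straddling triangles (18 of 64):
  (v0,v4,v1) [-+-] → (1.80074, 1.2052, 0)–(1.64279, 1.2052, 0.157948)  len=0.2234
  (v1,v4,v5) [-+-] → (1.64279, 1.2052, 0.157948)–(1.2052, 1.2052, 0.595574)  len=0.6189
  (v0,v7,v4) [--+] → (1.2052, 1.2052, -0.595574)–(1.80074, 1.2052, 0)  len=0.8422
  (v4,v8,v5) [++-] → (1.18397, 1.2052, 0.604369)–(1.2052, 1.2052, 0.595574)  len=0.0230
  (v5,v8,v9) [-++] → (1.18397, 1.2052, 0.604369)–(1.17038, 1.2052, 0.61)  len=0.0147
  (v5,v9,v6) [-+-] → (1.17038, 1.2052, 0.61)–(0.3997, 1.2052, 0.290743)  len=0.8342
  (v6,v9,v10) [-+-] → (0.3997, 1.2052, 0.290743)–(0, 1.2052, 0.1252)  len=0.4326
  (v7,v10,v11) [--+] → (0, 1.2052, -0.1252)–(1.17038, 1.2052, -0.61)  len=1.2668
  (v7,v11,v4) [-++] → (1.17038, 1.2052, -0.61)–(1.2052, 1.2052, -0.595574)  len=0.0377
  (v9,v12,v13) [++-] → (-1.2052, 1.2052, 0.595574)–(-1.17038, 1.2052, 0.61)  len=0.0377
  (v9,v13,v10) [+--] → (-1.17038, 1.2052, 0.61)–(0, 1.2052, 0.1252)  len=1.2668
  (v10,v14,v11) [--+] → (-0.3997, 1.2052, -0.290743)–(0, 1.2052, -0.1252)  len=0.4326
  (v11,v14,v15) [+--] → (-0.3997, 1.2052, -0.290743)–(-1.17038, 1.2052, -0.61)  len=0.8342
  (v11,v15,v8) [+-+] → (-1.17038, 1.2052, -0.61)–(-1.18397, 1.2052, -0.604369)  len=0.0147
  (v8,v15,v12) [+-+] → (-1.18397, 1.2052, -0.604369)–(-1.2052, 1.2052, -0.595574)  len=0.0230
  (v12,v16,v13) [+--] → (-1.80074, 1.2052, 0)–(-1.2052, 1.2052, 0.595574)  len=0.8422
  (v15,v19,v12) [--+] → (-1.64279, 1.2052, -0.157948)–(-1.2052, 1.2052, -0.595574)  len=0.6189
  (v12,v19,v16) [+--] → (-1.64279, 1.2052, -0.157948)–(-1.80074, 1.2052, 0)  len=0.2234

Chained into 1 loop(s):
  loop 1: 18 segments, perimeter = 8.5870
Total perimeter = 8.587

loops=1 perimeter=8.587
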